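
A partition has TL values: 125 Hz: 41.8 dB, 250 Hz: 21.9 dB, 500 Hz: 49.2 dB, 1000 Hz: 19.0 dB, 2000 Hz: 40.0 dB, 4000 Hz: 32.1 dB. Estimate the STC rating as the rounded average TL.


Given TL values at each frequency:
  125 Hz: 41.8 dB
  250 Hz: 21.9 dB
  500 Hz: 49.2 dB
  1000 Hz: 19.0 dB
  2000 Hz: 40.0 dB
  4000 Hz: 32.1 dB
Formula: STC ~ round(average of TL values)
Sum = 41.8 + 21.9 + 49.2 + 19.0 + 40.0 + 32.1 = 204.0
Average = 204.0 / 6 = 34.0
Rounded: 34

34


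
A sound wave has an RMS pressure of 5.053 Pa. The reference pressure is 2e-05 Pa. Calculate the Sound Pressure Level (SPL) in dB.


Given values:
  p = 5.053 Pa
  p_ref = 2e-05 Pa
Formula: SPL = 20 * log10(p / p_ref)
Compute ratio: p / p_ref = 5.053 / 2e-05 = 252650
Compute log10: log10(252650) = 5.402519
Multiply: SPL = 20 * 5.402519 = 108.05

108.05 dB


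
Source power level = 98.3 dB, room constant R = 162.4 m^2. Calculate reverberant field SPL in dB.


Given values:
  Lw = 98.3 dB, R = 162.4 m^2
Formula: SPL = Lw + 10 * log10(4 / R)
Compute 4 / R = 4 / 162.4 = 0.024631
Compute 10 * log10(0.024631) = -16.0852
SPL = 98.3 + (-16.0852) = 82.21

82.21 dB


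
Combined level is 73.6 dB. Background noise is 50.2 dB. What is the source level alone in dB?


Given values:
  L_total = 73.6 dB, L_bg = 50.2 dB
Formula: L_source = 10 * log10(10^(L_total/10) - 10^(L_bg/10))
Convert to linear:
  10^(73.6/10) = 22908676.5277
  10^(50.2/10) = 104712.8548
Difference: 22908676.5277 - 104712.8548 = 22803963.6729
L_source = 10 * log10(22803963.6729) = 73.58

73.58 dB


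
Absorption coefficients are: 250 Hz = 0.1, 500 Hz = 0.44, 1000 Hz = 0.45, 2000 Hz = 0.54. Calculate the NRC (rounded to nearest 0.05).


Given values:
  a_250 = 0.1, a_500 = 0.44
  a_1000 = 0.45, a_2000 = 0.54
Formula: NRC = (a250 + a500 + a1000 + a2000) / 4
Sum = 0.1 + 0.44 + 0.45 + 0.54 = 1.53
NRC = 1.53 / 4 = 0.3825
Rounded to nearest 0.05: 0.4

0.4


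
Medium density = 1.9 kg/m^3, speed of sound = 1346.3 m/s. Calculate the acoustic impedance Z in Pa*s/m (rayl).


Given values:
  rho = 1.9 kg/m^3
  c = 1346.3 m/s
Formula: Z = rho * c
Z = 1.9 * 1346.3
Z = 2557.97

2557.97 rayl


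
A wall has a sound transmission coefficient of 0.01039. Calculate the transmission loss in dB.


Given values:
  tau = 0.01039
Formula: TL = 10 * log10(1 / tau)
Compute 1 / tau = 1 / 0.01039 = 96.2464
Compute log10(96.2464) = 1.983384
TL = 10 * 1.983384 = 19.83

19.83 dB


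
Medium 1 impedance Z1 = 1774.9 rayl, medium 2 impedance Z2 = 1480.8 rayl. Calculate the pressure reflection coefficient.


Given values:
  Z1 = 1774.9 rayl, Z2 = 1480.8 rayl
Formula: R = (Z2 - Z1) / (Z2 + Z1)
Numerator: Z2 - Z1 = 1480.8 - 1774.9 = -294.1
Denominator: Z2 + Z1 = 1480.8 + 1774.9 = 3255.7
R = -294.1 / 3255.7 = -0.0903

-0.0903


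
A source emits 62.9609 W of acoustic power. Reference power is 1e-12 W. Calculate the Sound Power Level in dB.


Given values:
  W = 62.9609 W
  W_ref = 1e-12 W
Formula: SWL = 10 * log10(W / W_ref)
Compute ratio: W / W_ref = 62960900000000
Compute log10: log10(62960900000000) = 13.799071
Multiply: SWL = 10 * 13.799071 = 137.99

137.99 dB


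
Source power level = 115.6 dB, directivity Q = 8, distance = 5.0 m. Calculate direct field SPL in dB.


Given values:
  Lw = 115.6 dB, Q = 8, r = 5.0 m
Formula: SPL = Lw + 10 * log10(Q / (4 * pi * r^2))
Compute 4 * pi * r^2 = 4 * pi * 5.0^2 = 314.1593
Compute Q / denom = 8 / 314.1593 = 0.02546479
Compute 10 * log10(0.02546479) = -15.9406
SPL = 115.6 + (-15.9406) = 99.66

99.66 dB


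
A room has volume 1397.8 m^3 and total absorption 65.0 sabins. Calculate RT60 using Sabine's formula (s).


Given values:
  V = 1397.8 m^3
  A = 65.0 sabins
Formula: RT60 = 0.161 * V / A
Numerator: 0.161 * 1397.8 = 225.0458
RT60 = 225.0458 / 65.0 = 3.462

3.462 s


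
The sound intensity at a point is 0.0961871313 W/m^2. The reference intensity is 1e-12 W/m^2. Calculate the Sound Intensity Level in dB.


Given values:
  I = 0.0961871313 W/m^2
  I_ref = 1e-12 W/m^2
Formula: SIL = 10 * log10(I / I_ref)
Compute ratio: I / I_ref = 96187131300
Compute log10: log10(96187131300) = 10.983117
Multiply: SIL = 10 * 10.983117 = 109.83

109.83 dB


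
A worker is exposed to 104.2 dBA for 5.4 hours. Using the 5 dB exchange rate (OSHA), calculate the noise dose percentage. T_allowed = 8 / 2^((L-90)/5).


Given values:
  L = 104.2 dBA, T = 5.4 hours
Formula: T_allowed = 8 / 2^((L - 90) / 5)
Compute exponent: (104.2 - 90) / 5 = 2.84
Compute 2^(2.84) = 7.160201
T_allowed = 8 / 7.160201 = 1.117287 hours
Dose = (T / T_allowed) * 100
Dose = (5.4 / 1.117287) * 100 = 483.31

483.31 %


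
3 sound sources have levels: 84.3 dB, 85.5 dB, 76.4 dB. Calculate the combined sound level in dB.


Formula: L_total = 10 * log10( sum(10^(Li/10)) )
  Source 1: 10^(84.3/10) = 269153480.3927
  Source 2: 10^(85.5/10) = 354813389.2336
  Source 3: 10^(76.4/10) = 43651583.224
Sum of linear values = 667618452.8503
L_total = 10 * log10(667618452.8503) = 88.25

88.25 dB


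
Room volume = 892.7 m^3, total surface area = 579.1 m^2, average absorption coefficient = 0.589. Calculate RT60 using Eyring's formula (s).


Given values:
  V = 892.7 m^3, S = 579.1 m^2, alpha = 0.589
Formula: RT60 = 0.161 * V / (-S * ln(1 - alpha))
Compute ln(1 - 0.589) = ln(0.411) = -0.889162
Denominator: -579.1 * -0.889162 = 514.9137
Numerator: 0.161 * 892.7 = 143.7247
RT60 = 143.7247 / 514.9137 = 0.279

0.279 s


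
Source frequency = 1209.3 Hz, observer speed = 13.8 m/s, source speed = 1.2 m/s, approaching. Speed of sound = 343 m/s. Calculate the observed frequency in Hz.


Given values:
  f_s = 1209.3 Hz, v_o = 13.8 m/s, v_s = 1.2 m/s
  Direction: approaching
Formula: f_o = f_s * (c + v_o) / (c - v_s)
Numerator: c + v_o = 343 + 13.8 = 356.8
Denominator: c - v_s = 343 - 1.2 = 341.8
f_o = 1209.3 * 356.8 / 341.8 = 1262.37

1262.37 Hz


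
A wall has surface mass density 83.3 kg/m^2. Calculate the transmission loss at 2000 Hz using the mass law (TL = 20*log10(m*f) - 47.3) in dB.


Given values:
  m = 83.3 kg/m^2, f = 2000 Hz
Formula: TL = 20 * log10(m * f) - 47.3
Compute m * f = 83.3 * 2000 = 166600.0
Compute log10(166600.0) = 5.221675
Compute 20 * 5.221675 = 104.4335
TL = 104.4335 - 47.3 = 57.13

57.13 dB


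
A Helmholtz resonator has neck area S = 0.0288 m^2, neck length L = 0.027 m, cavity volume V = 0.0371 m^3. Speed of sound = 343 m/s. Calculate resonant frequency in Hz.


Given values:
  S = 0.0288 m^2, L = 0.027 m, V = 0.0371 m^3, c = 343 m/s
Formula: f = (c / (2*pi)) * sqrt(S / (V * L))
Compute V * L = 0.0371 * 0.027 = 0.0010017
Compute S / (V * L) = 0.0288 / 0.0010017 = 28.7511
Compute sqrt(28.7511) = 5.362005
Compute c / (2*pi) = 343 / 6.283185 = 54.590148
f = 54.590148 * 5.362005 = 292.71

292.71 Hz


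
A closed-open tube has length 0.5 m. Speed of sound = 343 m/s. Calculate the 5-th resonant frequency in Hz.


Given values:
  Tube type: closed-open, L = 0.5 m, c = 343 m/s, n = 5
Formula: f_n = (2n - 1) * c / (4 * L)
Compute 2n - 1 = 2*5 - 1 = 9
Compute 4 * L = 4 * 0.5 = 2.0
f = 9 * 343 / 2.0
f = 1543.5

1543.5 Hz


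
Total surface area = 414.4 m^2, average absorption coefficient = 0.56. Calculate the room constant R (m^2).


Given values:
  S = 414.4 m^2, alpha = 0.56
Formula: R = S * alpha / (1 - alpha)
Numerator: 414.4 * 0.56 = 232.064
Denominator: 1 - 0.56 = 0.44
R = 232.064 / 0.44 = 527.42

527.42 m^2


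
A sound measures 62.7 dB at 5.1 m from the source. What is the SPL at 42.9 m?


Given values:
  SPL1 = 62.7 dB, r1 = 5.1 m, r2 = 42.9 m
Formula: SPL2 = SPL1 - 20 * log10(r2 / r1)
Compute ratio: r2 / r1 = 42.9 / 5.1 = 8.4118
Compute log10: log10(8.4118) = 0.924889
Compute drop: 20 * 0.924889 = 18.4978
SPL2 = 62.7 - 18.4978 = 44.2

44.2 dB


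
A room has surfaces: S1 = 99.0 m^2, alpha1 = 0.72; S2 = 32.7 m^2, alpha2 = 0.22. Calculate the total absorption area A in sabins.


Given surfaces:
  Surface 1: 99.0 * 0.72 = 71.28
  Surface 2: 32.7 * 0.22 = 7.194
Formula: A = sum(Si * alpha_i)
A = 71.28 + 7.194
A = 78.47

78.47 sabins


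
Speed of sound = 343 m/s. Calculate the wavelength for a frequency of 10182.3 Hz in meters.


Given values:
  c = 343 m/s, f = 10182.3 Hz
Formula: lambda = c / f
lambda = 343 / 10182.3
lambda = 0.0337

0.0337 m


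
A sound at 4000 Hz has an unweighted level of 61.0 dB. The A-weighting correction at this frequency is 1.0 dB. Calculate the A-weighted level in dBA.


Given values:
  SPL = 61.0 dB
  A-weighting at 4000 Hz = 1.0 dB
Formula: L_A = SPL + A_weight
L_A = 61.0 + (1.0)
L_A = 62.0

62.0 dBA


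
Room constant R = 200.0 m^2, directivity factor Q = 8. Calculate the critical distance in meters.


Given values:
  R = 200.0 m^2, Q = 8
Formula: d_c = 0.141 * sqrt(Q * R)
Compute Q * R = 8 * 200.0 = 1600.0
Compute sqrt(1600.0) = 40.0
d_c = 0.141 * 40.0 = 5.64

5.64 m


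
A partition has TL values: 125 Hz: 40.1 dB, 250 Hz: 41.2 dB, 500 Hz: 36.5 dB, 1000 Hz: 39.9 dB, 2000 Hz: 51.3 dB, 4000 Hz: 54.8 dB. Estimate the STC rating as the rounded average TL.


Given TL values at each frequency:
  125 Hz: 40.1 dB
  250 Hz: 41.2 dB
  500 Hz: 36.5 dB
  1000 Hz: 39.9 dB
  2000 Hz: 51.3 dB
  4000 Hz: 54.8 dB
Formula: STC ~ round(average of TL values)
Sum = 40.1 + 41.2 + 36.5 + 39.9 + 51.3 + 54.8 = 263.8
Average = 263.8 / 6 = 43.97
Rounded: 44

44


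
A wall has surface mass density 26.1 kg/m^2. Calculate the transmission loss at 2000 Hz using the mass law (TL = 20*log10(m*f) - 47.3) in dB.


Given values:
  m = 26.1 kg/m^2, f = 2000 Hz
Formula: TL = 20 * log10(m * f) - 47.3
Compute m * f = 26.1 * 2000 = 52200.0
Compute log10(52200.0) = 4.717671
Compute 20 * 4.717671 = 94.3534
TL = 94.3534 - 47.3 = 47.05

47.05 dB


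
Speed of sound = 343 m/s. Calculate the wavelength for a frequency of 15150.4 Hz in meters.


Given values:
  c = 343 m/s, f = 15150.4 Hz
Formula: lambda = c / f
lambda = 343 / 15150.4
lambda = 0.0226

0.0226 m


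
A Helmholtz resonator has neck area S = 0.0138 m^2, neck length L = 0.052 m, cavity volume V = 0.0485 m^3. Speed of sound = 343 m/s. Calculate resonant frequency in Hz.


Given values:
  S = 0.0138 m^2, L = 0.052 m, V = 0.0485 m^3, c = 343 m/s
Formula: f = (c / (2*pi)) * sqrt(S / (V * L))
Compute V * L = 0.0485 * 0.052 = 0.002522
Compute S / (V * L) = 0.0138 / 0.002522 = 5.4718
Compute sqrt(5.4718) = 2.339188
Compute c / (2*pi) = 343 / 6.283185 = 54.590148
f = 54.590148 * 2.339188 = 127.7

127.7 Hz


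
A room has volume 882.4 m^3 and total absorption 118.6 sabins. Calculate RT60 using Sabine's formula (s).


Given values:
  V = 882.4 m^3
  A = 118.6 sabins
Formula: RT60 = 0.161 * V / A
Numerator: 0.161 * 882.4 = 142.0664
RT60 = 142.0664 / 118.6 = 1.198

1.198 s


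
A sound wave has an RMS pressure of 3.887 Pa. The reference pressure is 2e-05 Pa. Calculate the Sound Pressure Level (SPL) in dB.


Given values:
  p = 3.887 Pa
  p_ref = 2e-05 Pa
Formula: SPL = 20 * log10(p / p_ref)
Compute ratio: p / p_ref = 3.887 / 2e-05 = 194350
Compute log10: log10(194350) = 5.288585
Multiply: SPL = 20 * 5.288585 = 105.77

105.77 dB


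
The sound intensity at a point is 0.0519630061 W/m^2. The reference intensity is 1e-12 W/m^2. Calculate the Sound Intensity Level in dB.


Given values:
  I = 0.0519630061 W/m^2
  I_ref = 1e-12 W/m^2
Formula: SIL = 10 * log10(I / I_ref)
Compute ratio: I / I_ref = 51963006100
Compute log10: log10(51963006100) = 10.715694
Multiply: SIL = 10 * 10.715694 = 107.16

107.16 dB


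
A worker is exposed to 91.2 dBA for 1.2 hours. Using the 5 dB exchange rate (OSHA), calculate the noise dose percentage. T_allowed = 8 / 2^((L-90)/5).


Given values:
  L = 91.2 dBA, T = 1.2 hours
Formula: T_allowed = 8 / 2^((L - 90) / 5)
Compute exponent: (91.2 - 90) / 5 = 0.24
Compute 2^(0.24) = 1.180993
T_allowed = 8 / 1.180993 = 6.773961 hours
Dose = (T / T_allowed) * 100
Dose = (1.2 / 6.773961) * 100 = 17.71

17.71 %


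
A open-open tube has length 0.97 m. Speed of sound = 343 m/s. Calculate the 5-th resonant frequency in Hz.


Given values:
  Tube type: open-open, L = 0.97 m, c = 343 m/s, n = 5
Formula: f_n = n * c / (2 * L)
Compute 2 * L = 2 * 0.97 = 1.94
f = 5 * 343 / 1.94
f = 884.02

884.02 Hz


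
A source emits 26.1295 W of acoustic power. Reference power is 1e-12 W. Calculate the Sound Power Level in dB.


Given values:
  W = 26.1295 W
  W_ref = 1e-12 W
Formula: SWL = 10 * log10(W / W_ref)
Compute ratio: W / W_ref = 26129500000000
Compute log10: log10(26129500000000) = 13.417131
Multiply: SWL = 10 * 13.417131 = 134.17

134.17 dB


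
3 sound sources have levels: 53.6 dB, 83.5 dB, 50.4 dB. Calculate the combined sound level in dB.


Formula: L_total = 10 * log10( sum(10^(Li/10)) )
  Source 1: 10^(53.6/10) = 229086.7653
  Source 2: 10^(83.5/10) = 223872113.8568
  Source 3: 10^(50.4/10) = 109647.8196
Sum of linear values = 224210848.4417
L_total = 10 * log10(224210848.4417) = 83.51

83.51 dB


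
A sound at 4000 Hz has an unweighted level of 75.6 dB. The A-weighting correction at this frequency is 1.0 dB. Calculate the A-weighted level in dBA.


Given values:
  SPL = 75.6 dB
  A-weighting at 4000 Hz = 1.0 dB
Formula: L_A = SPL + A_weight
L_A = 75.6 + (1.0)
L_A = 76.6

76.6 dBA


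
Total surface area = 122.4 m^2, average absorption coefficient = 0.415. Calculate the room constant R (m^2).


Given values:
  S = 122.4 m^2, alpha = 0.415
Formula: R = S * alpha / (1 - alpha)
Numerator: 122.4 * 0.415 = 50.796
Denominator: 1 - 0.415 = 0.585
R = 50.796 / 0.585 = 86.83

86.83 m^2


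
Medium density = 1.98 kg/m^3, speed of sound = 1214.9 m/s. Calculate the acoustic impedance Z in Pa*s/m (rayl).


Given values:
  rho = 1.98 kg/m^3
  c = 1214.9 m/s
Formula: Z = rho * c
Z = 1.98 * 1214.9
Z = 2405.5

2405.5 rayl


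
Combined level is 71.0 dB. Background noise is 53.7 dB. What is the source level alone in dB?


Given values:
  L_total = 71.0 dB, L_bg = 53.7 dB
Formula: L_source = 10 * log10(10^(L_total/10) - 10^(L_bg/10))
Convert to linear:
  10^(71.0/10) = 12589254.1179
  10^(53.7/10) = 234422.8815
Difference: 12589254.1179 - 234422.8815 = 12354831.2364
L_source = 10 * log10(12354831.2364) = 70.92

70.92 dB


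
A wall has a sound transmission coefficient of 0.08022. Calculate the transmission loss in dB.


Given values:
  tau = 0.08022
Formula: TL = 10 * log10(1 / tau)
Compute 1 / tau = 1 / 0.08022 = 12.4657
Compute log10(12.4657) = 1.095717
TL = 10 * 1.095717 = 10.96

10.96 dB


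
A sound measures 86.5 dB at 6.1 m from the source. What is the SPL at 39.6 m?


Given values:
  SPL1 = 86.5 dB, r1 = 6.1 m, r2 = 39.6 m
Formula: SPL2 = SPL1 - 20 * log10(r2 / r1)
Compute ratio: r2 / r1 = 39.6 / 6.1 = 6.4918
Compute log10: log10(6.4918) = 0.812365
Compute drop: 20 * 0.812365 = 16.2473
SPL2 = 86.5 - 16.2473 = 70.25

70.25 dB


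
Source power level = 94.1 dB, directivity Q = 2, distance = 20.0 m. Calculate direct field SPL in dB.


Given values:
  Lw = 94.1 dB, Q = 2, r = 20.0 m
Formula: SPL = Lw + 10 * log10(Q / (4 * pi * r^2))
Compute 4 * pi * r^2 = 4 * pi * 20.0^2 = 5026.5482
Compute Q / denom = 2 / 5026.5482 = 0.00039789
Compute 10 * log10(0.00039789) = -34.0024
SPL = 94.1 + (-34.0024) = 60.1

60.1 dB


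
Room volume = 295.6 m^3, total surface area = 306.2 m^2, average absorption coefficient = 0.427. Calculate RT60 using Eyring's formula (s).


Given values:
  V = 295.6 m^3, S = 306.2 m^2, alpha = 0.427
Formula: RT60 = 0.161 * V / (-S * ln(1 - alpha))
Compute ln(1 - 0.427) = ln(0.573) = -0.55687
Denominator: -306.2 * -0.55687 = 170.5136
Numerator: 0.161 * 295.6 = 47.5916
RT60 = 47.5916 / 170.5136 = 0.279

0.279 s


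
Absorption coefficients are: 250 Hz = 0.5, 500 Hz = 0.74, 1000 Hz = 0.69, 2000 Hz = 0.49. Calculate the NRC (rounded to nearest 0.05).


Given values:
  a_250 = 0.5, a_500 = 0.74
  a_1000 = 0.69, a_2000 = 0.49
Formula: NRC = (a250 + a500 + a1000 + a2000) / 4
Sum = 0.5 + 0.74 + 0.69 + 0.49 = 2.42
NRC = 2.42 / 4 = 0.605
Rounded to nearest 0.05: 0.6

0.6


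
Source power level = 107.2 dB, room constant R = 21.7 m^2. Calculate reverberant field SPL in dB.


Given values:
  Lw = 107.2 dB, R = 21.7 m^2
Formula: SPL = Lw + 10 * log10(4 / R)
Compute 4 / R = 4 / 21.7 = 0.184332
Compute 10 * log10(0.184332) = -7.344
SPL = 107.2 + (-7.344) = 99.86

99.86 dB


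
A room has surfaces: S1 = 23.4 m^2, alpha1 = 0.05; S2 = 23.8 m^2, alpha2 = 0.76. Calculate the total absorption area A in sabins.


Given surfaces:
  Surface 1: 23.4 * 0.05 = 1.17
  Surface 2: 23.8 * 0.76 = 18.088
Formula: A = sum(Si * alpha_i)
A = 1.17 + 18.088
A = 19.26

19.26 sabins


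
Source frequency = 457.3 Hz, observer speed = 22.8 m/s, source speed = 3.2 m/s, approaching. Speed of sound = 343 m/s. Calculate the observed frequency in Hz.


Given values:
  f_s = 457.3 Hz, v_o = 22.8 m/s, v_s = 3.2 m/s
  Direction: approaching
Formula: f_o = f_s * (c + v_o) / (c - v_s)
Numerator: c + v_o = 343 + 22.8 = 365.8
Denominator: c - v_s = 343 - 3.2 = 339.8
f_o = 457.3 * 365.8 / 339.8 = 492.29

492.29 Hz


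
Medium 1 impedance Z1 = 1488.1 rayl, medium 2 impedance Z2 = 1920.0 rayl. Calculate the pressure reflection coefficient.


Given values:
  Z1 = 1488.1 rayl, Z2 = 1920.0 rayl
Formula: R = (Z2 - Z1) / (Z2 + Z1)
Numerator: Z2 - Z1 = 1920.0 - 1488.1 = 431.9
Denominator: Z2 + Z1 = 1920.0 + 1488.1 = 3408.1
R = 431.9 / 3408.1 = 0.1267

0.1267


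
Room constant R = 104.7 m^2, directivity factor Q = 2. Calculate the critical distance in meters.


Given values:
  R = 104.7 m^2, Q = 2
Formula: d_c = 0.141 * sqrt(Q * R)
Compute Q * R = 2 * 104.7 = 209.4
Compute sqrt(209.4) = 14.4707
d_c = 0.141 * 14.4707 = 2.04

2.04 m


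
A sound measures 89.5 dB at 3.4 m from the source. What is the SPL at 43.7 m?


Given values:
  SPL1 = 89.5 dB, r1 = 3.4 m, r2 = 43.7 m
Formula: SPL2 = SPL1 - 20 * log10(r2 / r1)
Compute ratio: r2 / r1 = 43.7 / 3.4 = 12.8529
Compute log10: log10(12.8529) = 1.109001
Compute drop: 20 * 1.109001 = 22.18
SPL2 = 89.5 - 22.18 = 67.32

67.32 dB


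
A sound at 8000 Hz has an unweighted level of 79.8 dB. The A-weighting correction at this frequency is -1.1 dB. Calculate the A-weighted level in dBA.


Given values:
  SPL = 79.8 dB
  A-weighting at 8000 Hz = -1.1 dB
Formula: L_A = SPL + A_weight
L_A = 79.8 + (-1.1)
L_A = 78.7

78.7 dBA


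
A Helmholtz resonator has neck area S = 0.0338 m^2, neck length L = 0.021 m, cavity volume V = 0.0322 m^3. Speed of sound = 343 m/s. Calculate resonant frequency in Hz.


Given values:
  S = 0.0338 m^2, L = 0.021 m, V = 0.0322 m^3, c = 343 m/s
Formula: f = (c / (2*pi)) * sqrt(S / (V * L))
Compute V * L = 0.0322 * 0.021 = 0.0006762
Compute S / (V * L) = 0.0338 / 0.0006762 = 49.9852
Compute sqrt(49.9852) = 7.070021
Compute c / (2*pi) = 343 / 6.283185 = 54.590148
f = 54.590148 * 7.070021 = 385.95

385.95 Hz


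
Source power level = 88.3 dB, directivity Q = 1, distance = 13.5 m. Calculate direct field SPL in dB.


Given values:
  Lw = 88.3 dB, Q = 1, r = 13.5 m
Formula: SPL = Lw + 10 * log10(Q / (4 * pi * r^2))
Compute 4 * pi * r^2 = 4 * pi * 13.5^2 = 2290.221
Compute Q / denom = 1 / 2290.221 = 0.00043664
Compute 10 * log10(0.00043664) = -33.5988
SPL = 88.3 + (-33.5988) = 54.7

54.7 dB


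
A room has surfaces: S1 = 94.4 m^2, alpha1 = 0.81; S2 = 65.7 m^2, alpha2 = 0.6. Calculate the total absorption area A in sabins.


Given surfaces:
  Surface 1: 94.4 * 0.81 = 76.464
  Surface 2: 65.7 * 0.6 = 39.42
Formula: A = sum(Si * alpha_i)
A = 76.464 + 39.42
A = 115.88

115.88 sabins


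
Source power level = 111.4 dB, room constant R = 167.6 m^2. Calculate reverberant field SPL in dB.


Given values:
  Lw = 111.4 dB, R = 167.6 m^2
Formula: SPL = Lw + 10 * log10(4 / R)
Compute 4 / R = 4 / 167.6 = 0.023866
Compute 10 * log10(0.023866) = -16.2222
SPL = 111.4 + (-16.2222) = 95.18

95.18 dB


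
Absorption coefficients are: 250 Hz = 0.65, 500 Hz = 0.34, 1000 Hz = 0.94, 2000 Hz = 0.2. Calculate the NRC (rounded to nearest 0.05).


Given values:
  a_250 = 0.65, a_500 = 0.34
  a_1000 = 0.94, a_2000 = 0.2
Formula: NRC = (a250 + a500 + a1000 + a2000) / 4
Sum = 0.65 + 0.34 + 0.94 + 0.2 = 2.13
NRC = 2.13 / 4 = 0.5325
Rounded to nearest 0.05: 0.55

0.55


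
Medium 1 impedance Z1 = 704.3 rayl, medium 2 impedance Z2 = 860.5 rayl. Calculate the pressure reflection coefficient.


Given values:
  Z1 = 704.3 rayl, Z2 = 860.5 rayl
Formula: R = (Z2 - Z1) / (Z2 + Z1)
Numerator: Z2 - Z1 = 860.5 - 704.3 = 156.2
Denominator: Z2 + Z1 = 860.5 + 704.3 = 1564.8
R = 156.2 / 1564.8 = 0.0998

0.0998


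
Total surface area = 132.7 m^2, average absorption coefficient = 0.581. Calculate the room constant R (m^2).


Given values:
  S = 132.7 m^2, alpha = 0.581
Formula: R = S * alpha / (1 - alpha)
Numerator: 132.7 * 0.581 = 77.0987
Denominator: 1 - 0.581 = 0.419
R = 77.0987 / 0.419 = 184.01

184.01 m^2


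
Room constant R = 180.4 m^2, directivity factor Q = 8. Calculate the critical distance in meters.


Given values:
  R = 180.4 m^2, Q = 8
Formula: d_c = 0.141 * sqrt(Q * R)
Compute Q * R = 8 * 180.4 = 1443.2
Compute sqrt(1443.2) = 37.9895
d_c = 0.141 * 37.9895 = 5.357

5.357 m


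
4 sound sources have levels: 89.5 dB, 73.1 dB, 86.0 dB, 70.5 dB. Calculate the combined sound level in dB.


Formula: L_total = 10 * log10( sum(10^(Li/10)) )
  Source 1: 10^(89.5/10) = 891250938.1337
  Source 2: 10^(73.1/10) = 20417379.4467
  Source 3: 10^(86.0/10) = 398107170.5535
  Source 4: 10^(70.5/10) = 11220184.543
Sum of linear values = 1320995672.6769
L_total = 10 * log10(1320995672.6769) = 91.21

91.21 dB


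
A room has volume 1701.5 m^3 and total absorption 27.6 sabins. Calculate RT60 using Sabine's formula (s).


Given values:
  V = 1701.5 m^3
  A = 27.6 sabins
Formula: RT60 = 0.161 * V / A
Numerator: 0.161 * 1701.5 = 273.9415
RT60 = 273.9415 / 27.6 = 9.925

9.925 s


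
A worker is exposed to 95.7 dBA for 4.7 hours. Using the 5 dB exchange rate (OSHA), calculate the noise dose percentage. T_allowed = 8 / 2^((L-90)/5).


Given values:
  L = 95.7 dBA, T = 4.7 hours
Formula: T_allowed = 8 / 2^((L - 90) / 5)
Compute exponent: (95.7 - 90) / 5 = 1.14
Compute 2^(1.14) = 2.20381
T_allowed = 8 / 2.20381 = 3.630077 hours
Dose = (T / T_allowed) * 100
Dose = (4.7 / 3.630077) * 100 = 129.47

129.47 %


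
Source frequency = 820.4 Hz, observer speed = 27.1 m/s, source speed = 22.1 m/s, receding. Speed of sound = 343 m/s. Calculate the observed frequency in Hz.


Given values:
  f_s = 820.4 Hz, v_o = 27.1 m/s, v_s = 22.1 m/s
  Direction: receding
Formula: f_o = f_s * (c - v_o) / (c + v_s)
Numerator: c - v_o = 343 - 27.1 = 315.9
Denominator: c + v_s = 343 + 22.1 = 365.1
f_o = 820.4 * 315.9 / 365.1 = 709.84

709.84 Hz


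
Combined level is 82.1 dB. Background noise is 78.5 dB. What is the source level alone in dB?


Given values:
  L_total = 82.1 dB, L_bg = 78.5 dB
Formula: L_source = 10 * log10(10^(L_total/10) - 10^(L_bg/10))
Convert to linear:
  10^(82.1/10) = 162181009.7359
  10^(78.5/10) = 70794578.4384
Difference: 162181009.7359 - 70794578.4384 = 91386431.2975
L_source = 10 * log10(91386431.2975) = 79.61

79.61 dB


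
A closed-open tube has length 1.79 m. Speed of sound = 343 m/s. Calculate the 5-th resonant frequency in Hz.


Given values:
  Tube type: closed-open, L = 1.79 m, c = 343 m/s, n = 5
Formula: f_n = (2n - 1) * c / (4 * L)
Compute 2n - 1 = 2*5 - 1 = 9
Compute 4 * L = 4 * 1.79 = 7.16
f = 9 * 343 / 7.16
f = 431.15

431.15 Hz


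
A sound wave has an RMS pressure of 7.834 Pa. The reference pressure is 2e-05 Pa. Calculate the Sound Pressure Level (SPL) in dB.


Given values:
  p = 7.834 Pa
  p_ref = 2e-05 Pa
Formula: SPL = 20 * log10(p / p_ref)
Compute ratio: p / p_ref = 7.834 / 2e-05 = 391700
Compute log10: log10(391700) = 5.592954
Multiply: SPL = 20 * 5.592954 = 111.86

111.86 dB


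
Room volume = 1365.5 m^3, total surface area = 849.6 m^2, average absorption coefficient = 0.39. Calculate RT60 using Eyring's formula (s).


Given values:
  V = 1365.5 m^3, S = 849.6 m^2, alpha = 0.39
Formula: RT60 = 0.161 * V / (-S * ln(1 - alpha))
Compute ln(1 - 0.39) = ln(0.61) = -0.494296
Denominator: -849.6 * -0.494296 = 419.9539
Numerator: 0.161 * 1365.5 = 219.8455
RT60 = 219.8455 / 419.9539 = 0.523

0.523 s


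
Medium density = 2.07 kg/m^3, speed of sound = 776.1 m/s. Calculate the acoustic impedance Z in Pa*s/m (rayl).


Given values:
  rho = 2.07 kg/m^3
  c = 776.1 m/s
Formula: Z = rho * c
Z = 2.07 * 776.1
Z = 1606.53

1606.53 rayl


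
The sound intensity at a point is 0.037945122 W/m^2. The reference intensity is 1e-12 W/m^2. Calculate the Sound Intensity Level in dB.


Given values:
  I = 0.037945122 W/m^2
  I_ref = 1e-12 W/m^2
Formula: SIL = 10 * log10(I / I_ref)
Compute ratio: I / I_ref = 37945122000
Compute log10: log10(37945122000) = 10.579156
Multiply: SIL = 10 * 10.579156 = 105.79

105.79 dB


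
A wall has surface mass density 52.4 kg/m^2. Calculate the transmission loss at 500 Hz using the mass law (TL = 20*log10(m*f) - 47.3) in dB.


Given values:
  m = 52.4 kg/m^2, f = 500 Hz
Formula: TL = 20 * log10(m * f) - 47.3
Compute m * f = 52.4 * 500 = 26200.0
Compute log10(26200.0) = 4.418301
Compute 20 * 4.418301 = 88.366
TL = 88.366 - 47.3 = 41.07

41.07 dB


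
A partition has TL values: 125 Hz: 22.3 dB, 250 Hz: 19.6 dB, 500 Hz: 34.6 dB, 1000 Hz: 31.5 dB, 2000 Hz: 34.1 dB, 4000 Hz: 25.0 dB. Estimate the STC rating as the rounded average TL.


Given TL values at each frequency:
  125 Hz: 22.3 dB
  250 Hz: 19.6 dB
  500 Hz: 34.6 dB
  1000 Hz: 31.5 dB
  2000 Hz: 34.1 dB
  4000 Hz: 25.0 dB
Formula: STC ~ round(average of TL values)
Sum = 22.3 + 19.6 + 34.6 + 31.5 + 34.1 + 25.0 = 167.1
Average = 167.1 / 6 = 27.85
Rounded: 28

28


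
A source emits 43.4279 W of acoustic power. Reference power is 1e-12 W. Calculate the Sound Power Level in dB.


Given values:
  W = 43.4279 W
  W_ref = 1e-12 W
Formula: SWL = 10 * log10(W / W_ref)
Compute ratio: W / W_ref = 43427900000000
Compute log10: log10(43427900000000) = 13.637769
Multiply: SWL = 10 * 13.637769 = 136.38

136.38 dB


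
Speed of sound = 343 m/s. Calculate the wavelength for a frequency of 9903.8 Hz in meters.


Given values:
  c = 343 m/s, f = 9903.8 Hz
Formula: lambda = c / f
lambda = 343 / 9903.8
lambda = 0.0346

0.0346 m


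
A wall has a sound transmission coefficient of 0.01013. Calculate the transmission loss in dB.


Given values:
  tau = 0.01013
Formula: TL = 10 * log10(1 / tau)
Compute 1 / tau = 1 / 0.01013 = 98.7167
Compute log10(98.7167) = 1.994391
TL = 10 * 1.994391 = 19.94

19.94 dB


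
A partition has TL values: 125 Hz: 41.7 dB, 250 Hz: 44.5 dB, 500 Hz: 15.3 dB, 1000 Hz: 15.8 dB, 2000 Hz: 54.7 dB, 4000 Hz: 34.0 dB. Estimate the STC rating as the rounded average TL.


Given TL values at each frequency:
  125 Hz: 41.7 dB
  250 Hz: 44.5 dB
  500 Hz: 15.3 dB
  1000 Hz: 15.8 dB
  2000 Hz: 54.7 dB
  4000 Hz: 34.0 dB
Formula: STC ~ round(average of TL values)
Sum = 41.7 + 44.5 + 15.3 + 15.8 + 54.7 + 34.0 = 206.0
Average = 206.0 / 6 = 34.33
Rounded: 34

34


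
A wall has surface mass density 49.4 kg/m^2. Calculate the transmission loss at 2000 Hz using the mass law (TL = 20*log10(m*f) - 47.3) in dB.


Given values:
  m = 49.4 kg/m^2, f = 2000 Hz
Formula: TL = 20 * log10(m * f) - 47.3
Compute m * f = 49.4 * 2000 = 98800.0
Compute log10(98800.0) = 4.994757
Compute 20 * 4.994757 = 99.8951
TL = 99.8951 - 47.3 = 52.6

52.6 dB


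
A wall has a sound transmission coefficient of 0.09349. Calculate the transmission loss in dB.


Given values:
  tau = 0.09349
Formula: TL = 10 * log10(1 / tau)
Compute 1 / tau = 1 / 0.09349 = 10.6963
Compute log10(10.6963) = 1.029234
TL = 10 * 1.029234 = 10.29

10.29 dB


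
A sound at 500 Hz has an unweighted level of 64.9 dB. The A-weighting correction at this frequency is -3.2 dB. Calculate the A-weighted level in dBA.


Given values:
  SPL = 64.9 dB
  A-weighting at 500 Hz = -3.2 dB
Formula: L_A = SPL + A_weight
L_A = 64.9 + (-3.2)
L_A = 61.7

61.7 dBA


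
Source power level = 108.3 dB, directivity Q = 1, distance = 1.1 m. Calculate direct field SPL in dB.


Given values:
  Lw = 108.3 dB, Q = 1, r = 1.1 m
Formula: SPL = Lw + 10 * log10(Q / (4 * pi * r^2))
Compute 4 * pi * r^2 = 4 * pi * 1.1^2 = 15.2053
Compute Q / denom = 1 / 15.2053 = 0.06576654
Compute 10 * log10(0.06576654) = -11.82
SPL = 108.3 + (-11.82) = 96.48

96.48 dB


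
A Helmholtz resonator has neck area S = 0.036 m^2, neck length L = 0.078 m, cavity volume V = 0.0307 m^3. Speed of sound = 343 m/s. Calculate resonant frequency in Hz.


Given values:
  S = 0.036 m^2, L = 0.078 m, V = 0.0307 m^3, c = 343 m/s
Formula: f = (c / (2*pi)) * sqrt(S / (V * L))
Compute V * L = 0.0307 * 0.078 = 0.0023946
Compute S / (V * L) = 0.036 / 0.0023946 = 15.0338
Compute sqrt(15.0338) = 3.877344
Compute c / (2*pi) = 343 / 6.283185 = 54.590148
f = 54.590148 * 3.877344 = 211.66

211.66 Hz


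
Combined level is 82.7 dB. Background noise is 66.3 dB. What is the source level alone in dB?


Given values:
  L_total = 82.7 dB, L_bg = 66.3 dB
Formula: L_source = 10 * log10(10^(L_total/10) - 10^(L_bg/10))
Convert to linear:
  10^(82.7/10) = 186208713.6663
  10^(66.3/10) = 4265795.188
Difference: 186208713.6663 - 4265795.188 = 181942918.4783
L_source = 10 * log10(181942918.4783) = 82.6

82.6 dB


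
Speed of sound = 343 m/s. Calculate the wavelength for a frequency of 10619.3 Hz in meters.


Given values:
  c = 343 m/s, f = 10619.3 Hz
Formula: lambda = c / f
lambda = 343 / 10619.3
lambda = 0.0323

0.0323 m


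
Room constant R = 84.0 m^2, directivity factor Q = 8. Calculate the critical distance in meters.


Given values:
  R = 84.0 m^2, Q = 8
Formula: d_c = 0.141 * sqrt(Q * R)
Compute Q * R = 8 * 84.0 = 672.0
Compute sqrt(672.0) = 25.923
d_c = 0.141 * 25.923 = 3.655

3.655 m


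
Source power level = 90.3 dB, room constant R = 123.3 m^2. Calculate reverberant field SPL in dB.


Given values:
  Lw = 90.3 dB, R = 123.3 m^2
Formula: SPL = Lw + 10 * log10(4 / R)
Compute 4 / R = 4 / 123.3 = 0.032441
Compute 10 * log10(0.032441) = -14.8891
SPL = 90.3 + (-14.8891) = 75.41

75.41 dB


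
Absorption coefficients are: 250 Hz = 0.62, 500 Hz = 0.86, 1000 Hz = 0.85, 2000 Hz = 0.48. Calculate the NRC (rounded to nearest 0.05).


Given values:
  a_250 = 0.62, a_500 = 0.86
  a_1000 = 0.85, a_2000 = 0.48
Formula: NRC = (a250 + a500 + a1000 + a2000) / 4
Sum = 0.62 + 0.86 + 0.85 + 0.48 = 2.81
NRC = 2.81 / 4 = 0.7025
Rounded to nearest 0.05: 0.7

0.7


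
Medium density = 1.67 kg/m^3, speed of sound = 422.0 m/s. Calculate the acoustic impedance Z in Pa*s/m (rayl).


Given values:
  rho = 1.67 kg/m^3
  c = 422.0 m/s
Formula: Z = rho * c
Z = 1.67 * 422.0
Z = 704.74

704.74 rayl


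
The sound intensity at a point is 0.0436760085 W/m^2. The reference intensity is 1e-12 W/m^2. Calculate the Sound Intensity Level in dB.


Given values:
  I = 0.0436760085 W/m^2
  I_ref = 1e-12 W/m^2
Formula: SIL = 10 * log10(I / I_ref)
Compute ratio: I / I_ref = 43676008500
Compute log10: log10(43676008500) = 10.640243
Multiply: SIL = 10 * 10.640243 = 106.4

106.4 dB


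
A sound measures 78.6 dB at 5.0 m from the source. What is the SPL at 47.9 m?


Given values:
  SPL1 = 78.6 dB, r1 = 5.0 m, r2 = 47.9 m
Formula: SPL2 = SPL1 - 20 * log10(r2 / r1)
Compute ratio: r2 / r1 = 47.9 / 5.0 = 9.58
Compute log10: log10(9.58) = 0.981366
Compute drop: 20 * 0.981366 = 19.6273
SPL2 = 78.6 - 19.6273 = 58.97

58.97 dB


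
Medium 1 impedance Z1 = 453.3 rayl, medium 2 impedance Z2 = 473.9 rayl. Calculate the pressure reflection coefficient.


Given values:
  Z1 = 453.3 rayl, Z2 = 473.9 rayl
Formula: R = (Z2 - Z1) / (Z2 + Z1)
Numerator: Z2 - Z1 = 473.9 - 453.3 = 20.6
Denominator: Z2 + Z1 = 473.9 + 453.3 = 927.2
R = 20.6 / 927.2 = 0.0222

0.0222


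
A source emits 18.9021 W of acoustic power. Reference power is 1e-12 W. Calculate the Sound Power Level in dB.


Given values:
  W = 18.9021 W
  W_ref = 1e-12 W
Formula: SWL = 10 * log10(W / W_ref)
Compute ratio: W / W_ref = 18902100000000
Compute log10: log10(18902100000000) = 13.27651
Multiply: SWL = 10 * 13.27651 = 132.77

132.77 dB


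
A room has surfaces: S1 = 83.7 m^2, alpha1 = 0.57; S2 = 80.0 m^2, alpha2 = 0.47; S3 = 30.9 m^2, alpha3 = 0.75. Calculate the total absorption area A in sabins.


Given surfaces:
  Surface 1: 83.7 * 0.57 = 47.709
  Surface 2: 80.0 * 0.47 = 37.6
  Surface 3: 30.9 * 0.75 = 23.175
Formula: A = sum(Si * alpha_i)
A = 47.709 + 37.6 + 23.175
A = 108.48

108.48 sabins


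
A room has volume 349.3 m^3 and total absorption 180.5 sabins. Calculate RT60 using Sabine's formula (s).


Given values:
  V = 349.3 m^3
  A = 180.5 sabins
Formula: RT60 = 0.161 * V / A
Numerator: 0.161 * 349.3 = 56.2373
RT60 = 56.2373 / 180.5 = 0.312

0.312 s


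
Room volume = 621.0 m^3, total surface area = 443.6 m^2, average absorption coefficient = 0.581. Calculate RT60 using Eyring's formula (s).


Given values:
  V = 621.0 m^3, S = 443.6 m^2, alpha = 0.581
Formula: RT60 = 0.161 * V / (-S * ln(1 - alpha))
Compute ln(1 - 0.581) = ln(0.419) = -0.869884
Denominator: -443.6 * -0.869884 = 385.8805
Numerator: 0.161 * 621.0 = 99.981
RT60 = 99.981 / 385.8805 = 0.259

0.259 s


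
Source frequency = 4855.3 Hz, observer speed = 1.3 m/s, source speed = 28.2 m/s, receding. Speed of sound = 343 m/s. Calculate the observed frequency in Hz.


Given values:
  f_s = 4855.3 Hz, v_o = 1.3 m/s, v_s = 28.2 m/s
  Direction: receding
Formula: f_o = f_s * (c - v_o) / (c + v_s)
Numerator: c - v_o = 343 - 1.3 = 341.7
Denominator: c + v_s = 343 + 28.2 = 371.2
f_o = 4855.3 * 341.7 / 371.2 = 4469.44

4469.44 Hz


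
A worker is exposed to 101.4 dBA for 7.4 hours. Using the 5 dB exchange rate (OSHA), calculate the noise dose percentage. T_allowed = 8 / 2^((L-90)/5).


Given values:
  L = 101.4 dBA, T = 7.4 hours
Formula: T_allowed = 8 / 2^((L - 90) / 5)
Compute exponent: (101.4 - 90) / 5 = 2.28
Compute 2^(2.28) = 4.85678
T_allowed = 8 / 4.85678 = 1.647182 hours
Dose = (T / T_allowed) * 100
Dose = (7.4 / 1.647182) * 100 = 449.25

449.25 %


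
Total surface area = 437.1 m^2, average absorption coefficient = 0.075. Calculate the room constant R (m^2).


Given values:
  S = 437.1 m^2, alpha = 0.075
Formula: R = S * alpha / (1 - alpha)
Numerator: 437.1 * 0.075 = 32.7825
Denominator: 1 - 0.075 = 0.925
R = 32.7825 / 0.925 = 35.44

35.44 m^2


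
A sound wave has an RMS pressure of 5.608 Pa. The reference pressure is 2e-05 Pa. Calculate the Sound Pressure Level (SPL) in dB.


Given values:
  p = 5.608 Pa
  p_ref = 2e-05 Pa
Formula: SPL = 20 * log10(p / p_ref)
Compute ratio: p / p_ref = 5.608 / 2e-05 = 280400
Compute log10: log10(280400) = 5.447778
Multiply: SPL = 20 * 5.447778 = 108.96

108.96 dB


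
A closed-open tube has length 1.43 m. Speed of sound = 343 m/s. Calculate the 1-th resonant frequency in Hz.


Given values:
  Tube type: closed-open, L = 1.43 m, c = 343 m/s, n = 1
Formula: f_n = (2n - 1) * c / (4 * L)
Compute 2n - 1 = 2*1 - 1 = 1
Compute 4 * L = 4 * 1.43 = 5.72
f = 1 * 343 / 5.72
f = 59.97

59.97 Hz


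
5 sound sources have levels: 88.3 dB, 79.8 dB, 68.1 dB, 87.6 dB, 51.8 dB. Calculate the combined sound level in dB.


Formula: L_total = 10 * log10( sum(10^(Li/10)) )
  Source 1: 10^(88.3/10) = 676082975.392
  Source 2: 10^(79.8/10) = 95499258.6021
  Source 3: 10^(68.1/10) = 6456542.2903
  Source 4: 10^(87.6/10) = 575439937.3372
  Source 5: 10^(51.8/10) = 151356.1248
Sum of linear values = 1353630069.7464
L_total = 10 * log10(1353630069.7464) = 91.31

91.31 dB


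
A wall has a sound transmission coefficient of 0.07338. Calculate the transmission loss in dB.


Given values:
  tau = 0.07338
Formula: TL = 10 * log10(1 / tau)
Compute 1 / tau = 1 / 0.07338 = 13.6277
Compute log10(13.6277) = 1.134423
TL = 10 * 1.134423 = 11.34

11.34 dB


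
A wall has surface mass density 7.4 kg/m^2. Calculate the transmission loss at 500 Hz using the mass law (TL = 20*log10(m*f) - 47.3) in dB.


Given values:
  m = 7.4 kg/m^2, f = 500 Hz
Formula: TL = 20 * log10(m * f) - 47.3
Compute m * f = 7.4 * 500 = 3700.0
Compute log10(3700.0) = 3.568202
Compute 20 * 3.568202 = 71.364
TL = 71.364 - 47.3 = 24.06

24.06 dB


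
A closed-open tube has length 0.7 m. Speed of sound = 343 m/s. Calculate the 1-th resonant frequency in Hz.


Given values:
  Tube type: closed-open, L = 0.7 m, c = 343 m/s, n = 1
Formula: f_n = (2n - 1) * c / (4 * L)
Compute 2n - 1 = 2*1 - 1 = 1
Compute 4 * L = 4 * 0.7 = 2.8
f = 1 * 343 / 2.8
f = 122.5

122.5 Hz


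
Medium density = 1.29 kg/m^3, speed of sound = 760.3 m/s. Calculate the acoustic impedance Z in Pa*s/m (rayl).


Given values:
  rho = 1.29 kg/m^3
  c = 760.3 m/s
Formula: Z = rho * c
Z = 1.29 * 760.3
Z = 980.79

980.79 rayl


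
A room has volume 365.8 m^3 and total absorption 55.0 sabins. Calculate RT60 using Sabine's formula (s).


Given values:
  V = 365.8 m^3
  A = 55.0 sabins
Formula: RT60 = 0.161 * V / A
Numerator: 0.161 * 365.8 = 58.8938
RT60 = 58.8938 / 55.0 = 1.071

1.071 s


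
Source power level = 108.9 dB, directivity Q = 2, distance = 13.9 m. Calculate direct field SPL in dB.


Given values:
  Lw = 108.9 dB, Q = 2, r = 13.9 m
Formula: SPL = Lw + 10 * log10(Q / (4 * pi * r^2))
Compute 4 * pi * r^2 = 4 * pi * 13.9^2 = 2427.9485
Compute Q / denom = 2 / 2427.9485 = 0.00082374
Compute 10 * log10(0.00082374) = -30.8421
SPL = 108.9 + (-30.8421) = 78.06

78.06 dB


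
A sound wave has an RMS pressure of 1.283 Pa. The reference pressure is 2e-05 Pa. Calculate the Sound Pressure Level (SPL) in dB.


Given values:
  p = 1.283 Pa
  p_ref = 2e-05 Pa
Formula: SPL = 20 * log10(p / p_ref)
Compute ratio: p / p_ref = 1.283 / 2e-05 = 64150
Compute log10: log10(64150) = 4.807197
Multiply: SPL = 20 * 4.807197 = 96.14

96.14 dB


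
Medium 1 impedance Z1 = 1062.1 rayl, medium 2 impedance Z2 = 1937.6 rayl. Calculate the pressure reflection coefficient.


Given values:
  Z1 = 1062.1 rayl, Z2 = 1937.6 rayl
Formula: R = (Z2 - Z1) / (Z2 + Z1)
Numerator: Z2 - Z1 = 1937.6 - 1062.1 = 875.5
Denominator: Z2 + Z1 = 1937.6 + 1062.1 = 2999.7
R = 875.5 / 2999.7 = 0.2919

0.2919


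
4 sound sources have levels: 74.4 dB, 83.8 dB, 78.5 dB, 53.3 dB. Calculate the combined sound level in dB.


Formula: L_total = 10 * log10( sum(10^(Li/10)) )
  Source 1: 10^(74.4/10) = 27542287.0334
  Source 2: 10^(83.8/10) = 239883291.9019
  Source 3: 10^(78.5/10) = 70794578.4384
  Source 4: 10^(53.3/10) = 213796.209
Sum of linear values = 338433953.5827
L_total = 10 * log10(338433953.5827) = 85.29

85.29 dB


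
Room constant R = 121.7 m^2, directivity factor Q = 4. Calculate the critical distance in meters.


Given values:
  R = 121.7 m^2, Q = 4
Formula: d_c = 0.141 * sqrt(Q * R)
Compute Q * R = 4 * 121.7 = 486.8
Compute sqrt(486.8) = 22.0635
d_c = 0.141 * 22.0635 = 3.111

3.111 m


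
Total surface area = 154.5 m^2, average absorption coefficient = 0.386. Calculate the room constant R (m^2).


Given values:
  S = 154.5 m^2, alpha = 0.386
Formula: R = S * alpha / (1 - alpha)
Numerator: 154.5 * 0.386 = 59.637
Denominator: 1 - 0.386 = 0.614
R = 59.637 / 0.614 = 97.13

97.13 m^2


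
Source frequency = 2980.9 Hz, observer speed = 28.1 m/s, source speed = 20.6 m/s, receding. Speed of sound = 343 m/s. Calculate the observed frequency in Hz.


Given values:
  f_s = 2980.9 Hz, v_o = 28.1 m/s, v_s = 20.6 m/s
  Direction: receding
Formula: f_o = f_s * (c - v_o) / (c + v_s)
Numerator: c - v_o = 343 - 28.1 = 314.9
Denominator: c + v_s = 343 + 20.6 = 363.6
f_o = 2980.9 * 314.9 / 363.6 = 2581.64

2581.64 Hz


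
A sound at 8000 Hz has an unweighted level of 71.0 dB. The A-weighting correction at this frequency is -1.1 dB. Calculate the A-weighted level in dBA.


Given values:
  SPL = 71.0 dB
  A-weighting at 8000 Hz = -1.1 dB
Formula: L_A = SPL + A_weight
L_A = 71.0 + (-1.1)
L_A = 69.9

69.9 dBA


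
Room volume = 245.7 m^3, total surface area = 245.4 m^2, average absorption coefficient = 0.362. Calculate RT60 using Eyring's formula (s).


Given values:
  V = 245.7 m^3, S = 245.4 m^2, alpha = 0.362
Formula: RT60 = 0.161 * V / (-S * ln(1 - alpha))
Compute ln(1 - 0.362) = ln(0.638) = -0.449417
Denominator: -245.4 * -0.449417 = 110.2869
Numerator: 0.161 * 245.7 = 39.5577
RT60 = 39.5577 / 110.2869 = 0.359

0.359 s
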